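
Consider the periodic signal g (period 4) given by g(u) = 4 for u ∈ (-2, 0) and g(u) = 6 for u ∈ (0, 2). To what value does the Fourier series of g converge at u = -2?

5

u = -2 differs from u = 2 by -1 full period(s), and the series is 4-periodic.
At u = 2 the one-sided limits are g(2^-) = 6 and g(2^+) = 4.
By Dirichlet's theorem the series converges to their average, [(6) + (4)]/2 = 5.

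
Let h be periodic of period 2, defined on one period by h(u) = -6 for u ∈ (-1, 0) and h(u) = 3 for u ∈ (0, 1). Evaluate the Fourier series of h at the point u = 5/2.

3

u = 5/2 differs from u = 1/2 by 1 full period(s), and the series is 2-periodic.
h is continuous at u = 1/2 with value 3, so the series converges to 3 there.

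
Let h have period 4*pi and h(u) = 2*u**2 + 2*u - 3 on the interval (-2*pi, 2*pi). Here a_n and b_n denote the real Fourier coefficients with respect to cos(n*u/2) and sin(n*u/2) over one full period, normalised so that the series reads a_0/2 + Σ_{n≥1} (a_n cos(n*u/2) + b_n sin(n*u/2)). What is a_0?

-6 + 16*pi**2/3

a_0 = (1/(2*pi)) ∫_{-2*pi}^{2*pi} h(u) du = (1/(2*pi)) · (-12*pi + 32*pi**3/3) = -6 + 16*pi**2/3.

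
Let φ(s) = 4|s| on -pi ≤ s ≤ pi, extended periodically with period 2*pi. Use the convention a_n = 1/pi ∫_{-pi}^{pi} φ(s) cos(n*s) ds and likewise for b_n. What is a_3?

-16/(9*pi)

a_3 = 1/pi ∫_{-pi}^{pi} φ(s) cos(3*s) ds.
φ is even and cos(3*s) is even, so the integrand is even and a_3 = 2/pi ∫_0^{pi} φ(s) cos(3*s) ds.
Integrating by parts (boundary term plus one more integral), an antiderivative of (4*s) cos(3*s) is 4*s*sin(3*s)/3 + 4*cos(3*s)/9; evaluating from 0 to pi: ∫_{0}^{pi} (4*s) cos(3*s) ds = (-4/9) - (4/9) = -8/9.
Hence a_3 = (2/pi)·(-8/9) = -16/(9*pi).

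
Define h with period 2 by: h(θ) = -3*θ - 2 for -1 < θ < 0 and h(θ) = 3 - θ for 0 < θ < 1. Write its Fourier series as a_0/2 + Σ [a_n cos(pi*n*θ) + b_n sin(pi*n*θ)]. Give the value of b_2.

2/pi

b_2 = ∫_{-1}^{1} h(θ) sin(2*pi*θ) dθ.
Split the integral at the breakpoints.
Integrating by parts (boundary term plus one more integral), an antiderivative of (-3*θ - 2) sin(2*pi*θ) is 3*θ*cos(2*pi*θ)/(2*pi) - 3*sin(2*pi*θ)/(4*pi**2) + cos(2*pi*θ)/pi; evaluating from -1 to 0: ∫_{-1}^{0} (-3*θ - 2) sin(2*pi*θ) dθ = (1/pi) - (-1/(2*pi)) = 3/(2*pi).
Integrating by parts (boundary term plus one more integral), an antiderivative of (3 - θ) sin(2*pi*θ) is θ*cos(2*pi*θ)/(2*pi) - sin(2*pi*θ)/(4*pi**2) - 3*cos(2*pi*θ)/(2*pi); evaluating from 0 to 1: ∫_{0}^{1} (3 - θ) sin(2*pi*θ) dθ = (-1/pi) - (-3/(2*pi)) = 1/(2*pi).
Summing the pieces gives b_2 = 2/pi.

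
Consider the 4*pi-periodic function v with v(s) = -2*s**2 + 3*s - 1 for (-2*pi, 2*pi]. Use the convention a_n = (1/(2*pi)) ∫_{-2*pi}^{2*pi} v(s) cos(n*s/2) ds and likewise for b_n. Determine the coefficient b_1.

12

b_1 = (1/(2*pi)) ∫_{-2*pi}^{2*pi} v(s) sin(s/2) ds.
Integrating by parts twice (tabular method), an antiderivative of (-2*s**2 + 3*s - 1) sin(s/2) is 4*s**2*cos(s/2) - 16*s*sin(s/2) - 6*s*cos(s/2) + 12*sin(s/2) - 30*cos(s/2); evaluating from -2*pi to 2*pi: ∫_{-2*pi}^{2*pi} (-2*s**2 + 3*s - 1) sin(s/2) ds = (-16*pi**2 + 30 + 12*pi) - (-16*pi**2 - 12*pi + 30) = 24*pi.
Hence b_1 = (1/(2*pi))·(24*pi) = 12.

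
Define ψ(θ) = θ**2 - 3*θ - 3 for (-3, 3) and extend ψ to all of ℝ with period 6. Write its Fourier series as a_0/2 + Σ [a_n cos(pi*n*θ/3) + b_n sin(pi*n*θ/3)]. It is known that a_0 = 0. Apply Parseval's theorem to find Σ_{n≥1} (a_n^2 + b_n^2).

342/5

Parseval: a_0^2/2 + Σ_{n≥1} (a_n^2+b_n^2) = 1/3 ∫_{-3}^{3} ψ(θ)^2 dθ = 342/5.
Subtract a_0^2/2 = 0: Σ (a_n^2+b_n^2) = 342/5.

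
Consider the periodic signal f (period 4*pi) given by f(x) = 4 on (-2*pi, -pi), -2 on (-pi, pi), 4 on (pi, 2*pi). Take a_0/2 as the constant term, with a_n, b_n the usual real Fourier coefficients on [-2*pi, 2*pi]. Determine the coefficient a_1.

-12/pi

a_1 = (1/(2*pi)) ∫_{-2*pi}^{2*pi} f(x) cos(x/2) dx.
f is even and cos(x/2) is even, so the integrand is even and a_1 = 1/pi ∫_0^{2*pi} f(x) cos(x/2) dx.
Split the integral at the breakpoints.
Directly, an antiderivative of (-2) cos(x/2) is -4*sin(x/2); evaluating from 0 to pi: ∫_{0}^{pi} (-2) cos(x/2) dx = (-4) - (0) = -4.
Directly, an antiderivative of (4) cos(x/2) is 8*sin(x/2); evaluating from pi to 2*pi: ∫_{pi}^{2*pi} (4) cos(x/2) dx = (0) - (8) = -8.
Summing the pieces and multiplying by (1/pi) gives a_1 = -12/pi.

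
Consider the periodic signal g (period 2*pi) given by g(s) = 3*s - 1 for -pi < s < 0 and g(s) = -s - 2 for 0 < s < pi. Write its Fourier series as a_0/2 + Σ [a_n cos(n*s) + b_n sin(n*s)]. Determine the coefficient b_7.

2*(-1 + pi)/(7*pi)

b_7 = 1/pi ∫_{-pi}^{pi} g(s) sin(7*s) ds.
Split the integral at the breakpoints.
Integrating by parts (boundary term plus one more integral), an antiderivative of (3*s - 1) sin(7*s) is -3*s*cos(7*s)/7 + 3*sin(7*s)/49 + cos(7*s)/7; evaluating from -pi to 0: ∫_{-pi}^{0} (3*s - 1) sin(7*s) ds = (1/7) - (-3*pi/7 - 1/7) = 2/7 + 3*pi/7.
Integrating by parts (boundary term plus one more integral), an antiderivative of (-s - 2) sin(7*s) is s*cos(7*s)/7 - sin(7*s)/49 + 2*cos(7*s)/7; evaluating from 0 to pi: ∫_{0}^{pi} (-s - 2) sin(7*s) ds = (-pi/7 - 2/7) - (2/7) = -4/7 - pi/7.
Summing the pieces and multiplying by (1/pi) gives b_7 = 2*(-1 + pi)/(7*pi).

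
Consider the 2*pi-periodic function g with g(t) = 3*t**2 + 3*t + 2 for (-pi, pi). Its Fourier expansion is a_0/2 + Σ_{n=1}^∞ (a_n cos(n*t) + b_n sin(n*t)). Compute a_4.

3/4

a_4 = 1/pi ∫_{-pi}^{pi} g(t) cos(4*t) dt.
Integrating by parts twice (tabular method), an antiderivative of (3*t**2 + 3*t + 2) cos(4*t) is 3*t**2*sin(4*t)/4 + 3*t*sin(4*t)/4 + 3*t*cos(4*t)/8 + 13*sin(4*t)/32 + 3*cos(4*t)/16; evaluating from -pi to pi: ∫_{-pi}^{pi} (3*t**2 + 3*t + 2) cos(4*t) dt = (3/16 + 3*pi/8) - (3/16 - 3*pi/8) = 3*pi/4.
Hence a_4 = (1/pi)·(3*pi/4) = 3/4.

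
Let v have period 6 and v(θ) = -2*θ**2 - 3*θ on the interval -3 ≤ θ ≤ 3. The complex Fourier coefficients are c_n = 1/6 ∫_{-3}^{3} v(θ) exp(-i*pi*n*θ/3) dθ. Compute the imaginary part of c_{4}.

Since v is real-valued, Im(c_{4}) = -1/6 ∫_{-3}^{3} v(θ) sin(4*pi*θ/3) dθ = -b_{4}/2.
Integrating by parts twice (tabular method), an antiderivative of (-2*θ**2 - 3*θ) sin(4*pi*θ/3) is 3*θ**2*cos(4*pi*θ/3)/(2*pi) - 9*θ*sin(4*pi*θ/3)/(4*pi**2) + 9*θ*cos(4*pi*θ/3)/(4*pi) - 27*sin(4*pi*θ/3)/(16*pi**2) - 27*cos(4*pi*θ/3)/(16*pi**3); evaluating from -3 to 3: ∫_{-3}^{3} (-2*θ**2 - 3*θ) sin(4*pi*θ/3) dθ = (27*(-1 + 12*pi**2)/(16*pi**3)) - (27*(-1 + 4*pi**2)/(16*pi**3)) = 27/(2*pi).
Hence Im(c_{4}) = (-1/6)·(27/(2*pi)) = -9/(4*pi).

-9/(4*pi)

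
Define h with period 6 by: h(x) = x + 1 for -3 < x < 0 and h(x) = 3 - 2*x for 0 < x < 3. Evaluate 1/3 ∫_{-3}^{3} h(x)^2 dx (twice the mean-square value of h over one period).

1/3 ∫_{-3}^{3} h(x)^2 dx = 1/3 · (12) = 4.

4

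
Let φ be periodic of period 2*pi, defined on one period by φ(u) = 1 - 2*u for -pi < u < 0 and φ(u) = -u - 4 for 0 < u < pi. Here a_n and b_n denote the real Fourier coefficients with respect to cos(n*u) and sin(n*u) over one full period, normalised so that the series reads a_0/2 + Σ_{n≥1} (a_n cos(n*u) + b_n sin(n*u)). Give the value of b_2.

3/2

b_2 = 1/pi ∫_{-pi}^{pi} φ(u) sin(2*u) du.
Split the integral at the breakpoints.
Integrating by parts (boundary term plus one more integral), an antiderivative of (1 - 2*u) sin(2*u) is u*cos(2*u) - sin(2*u)/2 - cos(2*u)/2; evaluating from -pi to 0: ∫_{-pi}^{0} (1 - 2*u) sin(2*u) du = (-1/2) - (-pi - 1/2) = pi.
Integrating by parts (boundary term plus one more integral), an antiderivative of (-u - 4) sin(2*u) is u*cos(2*u)/2 - sin(2*u)/4 + 2*cos(2*u); evaluating from 0 to pi: ∫_{0}^{pi} (-u - 4) sin(2*u) du = (pi/2 + 2) - (2) = pi/2.
Summing the pieces and multiplying by (1/pi) gives b_2 = 3/2.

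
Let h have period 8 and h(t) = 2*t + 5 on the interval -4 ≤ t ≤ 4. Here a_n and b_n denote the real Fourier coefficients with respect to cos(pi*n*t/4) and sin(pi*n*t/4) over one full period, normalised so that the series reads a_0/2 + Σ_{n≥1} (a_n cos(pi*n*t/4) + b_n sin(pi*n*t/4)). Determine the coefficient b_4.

-4/pi

b_4 = 1/4 ∫_{-4}^{4} h(t) sin(pi*t) dt.
Integrating by parts (boundary term plus one more integral), an antiderivative of (2*t + 5) sin(pi*t) is -2*t*cos(pi*t)/pi + 2*sin(pi*t)/pi**2 - 5*cos(pi*t)/pi; evaluating from -4 to 4: ∫_{-4}^{4} (2*t + 5) sin(pi*t) dt = (-13/pi) - (3/pi) = -16/pi.
Hence b_4 = (1/4)·(-16/pi) = -4/pi.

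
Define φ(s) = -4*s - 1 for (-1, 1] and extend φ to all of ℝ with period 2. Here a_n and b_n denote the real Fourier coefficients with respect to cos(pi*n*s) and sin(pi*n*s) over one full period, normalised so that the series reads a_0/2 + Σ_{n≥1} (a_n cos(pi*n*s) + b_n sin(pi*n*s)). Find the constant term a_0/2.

-1

a_0 = ∫_{-1}^{1} φ(s) ds = -2.
So the constant term a_0/2 = -1.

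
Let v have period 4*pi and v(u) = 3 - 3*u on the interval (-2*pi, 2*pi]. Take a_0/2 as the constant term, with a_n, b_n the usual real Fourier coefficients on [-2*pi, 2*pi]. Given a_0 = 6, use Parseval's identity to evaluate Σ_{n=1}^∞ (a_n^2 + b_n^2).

Parseval: a_0^2/2 + Σ_{n≥1} (a_n^2+b_n^2) = (1/(2*pi)) ∫_{-2*pi}^{2*pi} v(u)^2 du = 18 + 24*pi**2.
Subtract a_0^2/2 = 18: Σ (a_n^2+b_n^2) = 24*pi**2.

24*pi**2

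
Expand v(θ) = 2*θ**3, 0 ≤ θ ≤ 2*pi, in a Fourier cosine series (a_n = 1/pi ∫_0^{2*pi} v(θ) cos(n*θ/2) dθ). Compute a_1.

-96*pi + 384/pi

a_1 = 1/pi ∫_0^{2*pi} (2*θ**3) cos(θ/2) dθ.
Integrating by parts three times (tabular method), an antiderivative of (2*θ**3) cos(θ/2) is 4*θ**3*sin(θ/2) + 24*θ**2*cos(θ/2) - 96*θ*sin(θ/2) - 192*cos(θ/2); evaluating from 0 to 2*pi: ∫_{0}^{2*pi} (2*θ**3) cos(θ/2) dθ = (192 - 96*pi**2) - (-192) = 384 - 96*pi**2.
Hence a_1 = (1/pi)·(384 - 96*pi**2) = -96*pi + 384/pi.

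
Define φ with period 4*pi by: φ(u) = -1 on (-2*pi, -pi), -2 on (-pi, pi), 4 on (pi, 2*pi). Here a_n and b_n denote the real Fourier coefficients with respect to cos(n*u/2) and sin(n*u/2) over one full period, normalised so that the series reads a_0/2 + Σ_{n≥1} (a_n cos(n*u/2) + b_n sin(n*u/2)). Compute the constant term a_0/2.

a_0 = (1/(2*pi)) ∫_{-2*pi}^{2*pi} φ(u) du = (1/(2*pi)) · (-pi) = -1/2.
So the constant term a_0/2 = -1/4.

-1/4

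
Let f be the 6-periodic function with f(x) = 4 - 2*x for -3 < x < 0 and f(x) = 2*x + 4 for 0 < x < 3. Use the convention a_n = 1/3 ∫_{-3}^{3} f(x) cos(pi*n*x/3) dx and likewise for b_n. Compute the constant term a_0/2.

7

a_0 = 1/3 ∫_{-3}^{3} f(x) dx = 1/3 · (42) = 14.
So the constant term a_0/2 = 7.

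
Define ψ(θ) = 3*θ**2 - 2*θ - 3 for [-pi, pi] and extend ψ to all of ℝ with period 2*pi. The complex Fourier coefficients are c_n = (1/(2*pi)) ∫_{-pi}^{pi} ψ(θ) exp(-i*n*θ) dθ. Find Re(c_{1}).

-6

Since ψ is real-valued, Re(c_{1}) = (1/(2*pi)) ∫_{-pi}^{pi} ψ(θ) cos(θ) dθ = a_{1}/2.
Integrating by parts twice (tabular method), an antiderivative of (3*θ**2 - 2*θ - 3) cos(θ) is 3*θ**2*sin(θ) - 2*θ*sin(θ) + 6*θ*cos(θ) - 9*sin(θ) - 2*cos(θ); evaluating from -pi to pi: ∫_{-pi}^{pi} (3*θ**2 - 2*θ - 3) cos(θ) dθ = (2 - 6*pi) - (2 + 6*pi) = -12*pi.
Hence Re(c_{1}) = (1/(2*pi))·(-12*pi) = -6.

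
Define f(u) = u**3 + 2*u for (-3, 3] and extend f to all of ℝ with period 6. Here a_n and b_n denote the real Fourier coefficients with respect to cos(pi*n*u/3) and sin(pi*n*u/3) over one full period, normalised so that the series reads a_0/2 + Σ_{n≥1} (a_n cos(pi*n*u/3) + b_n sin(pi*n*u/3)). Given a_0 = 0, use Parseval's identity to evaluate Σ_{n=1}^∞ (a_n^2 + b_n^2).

Parseval: a_0^2/2 + Σ_{n≥1} (a_n^2+b_n^2) = 1/3 ∫_{-3}^{3} f(u)^2 du = 12666/35.
Subtract a_0^2/2 = 0: Σ (a_n^2+b_n^2) = 12666/35.

12666/35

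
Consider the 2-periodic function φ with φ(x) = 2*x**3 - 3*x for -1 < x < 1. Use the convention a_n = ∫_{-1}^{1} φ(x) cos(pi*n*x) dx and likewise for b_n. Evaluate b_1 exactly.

b_1 = ∫_{-1}^{1} φ(x) sin(pi*x) dx.
φ is odd and sin(pi*x) is odd, so the integrand is even and b_1 = 2 ∫_0^{1} φ(x) sin(pi*x) dx.
Integrating by parts three times (tabular method), an antiderivative of (2*x**3 - 3*x) sin(pi*x) is -2*x**3*cos(pi*x)/pi + 6*x**2*sin(pi*x)/pi**2 + 12*x*cos(pi*x)/pi**3 + 3*x*cos(pi*x)/pi - 3*sin(pi*x)/pi**2 - 12*sin(pi*x)/pi**4; evaluating from 0 to 1: ∫_{0}^{1} (2*x**3 - 3*x) sin(pi*x) dx = ((-12 - pi**2)/pi**3) - (0) = (-12 - pi**2)/pi**3.
Hence b_1 = 2·((-12 - pi**2)/pi**3) = -24/pi**3 - 2/pi.

-24/pi**3 - 2/pi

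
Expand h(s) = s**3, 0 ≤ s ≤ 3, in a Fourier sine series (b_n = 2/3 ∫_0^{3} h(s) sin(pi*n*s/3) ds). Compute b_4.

b_4 = 2/3 ∫_0^{3} (s**3) sin(4*pi*s/3) ds.
Integrating by parts three times (tabular method), an antiderivative of (s**3) sin(4*pi*s/3) is -3*s**3*cos(4*pi*s/3)/(4*pi) + 27*s**2*sin(4*pi*s/3)/(16*pi**2) + 81*s*cos(4*pi*s/3)/(32*pi**3) - 243*sin(4*pi*s/3)/(128*pi**4); evaluating from 0 to 3: ∫_{0}^{3} (s**3) sin(4*pi*s/3) ds = (81*(3 - 8*pi**2)/(32*pi**3)) - (0) = 81*(3 - 8*pi**2)/(32*pi**3).
Hence b_4 = (2/3)·(81*(3 - 8*pi**2)/(32*pi**3)) = 27*(3 - 8*pi**2)/(16*pi**3).

27*(3 - 8*pi**2)/(16*pi**3)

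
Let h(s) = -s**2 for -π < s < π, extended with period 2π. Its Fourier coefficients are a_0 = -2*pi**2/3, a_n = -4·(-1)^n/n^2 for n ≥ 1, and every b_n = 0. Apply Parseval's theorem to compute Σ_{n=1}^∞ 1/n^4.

Parseval: a_0^2/2 + Σ a_n^2 = (1/π) ∫_{-π}^{π} h(s)^2 ds = 2*pi**4/5.
Subtract a_0^2/2 = 2*pi**4/9: Σ a_n^2 = 8*pi**4/45.
Since a_n^2 = 16/n^4, Σ 1/n^4 = pi**4/90.

pi**4/90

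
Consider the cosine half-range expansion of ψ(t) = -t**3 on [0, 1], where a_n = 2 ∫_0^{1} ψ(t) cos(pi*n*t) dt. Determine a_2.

a_2 = 2 ∫_0^{1} (-t**3) cos(2*pi*t) dt.
Integrating by parts three times (tabular method), an antiderivative of (-t**3) cos(2*pi*t) is -t**3*sin(2*pi*t)/(2*pi) - 3*t**2*cos(2*pi*t)/(4*pi**2) + 3*t*sin(2*pi*t)/(4*pi**3) + 3*cos(2*pi*t)/(8*pi**4); evaluating from 0 to 1: ∫_{0}^{1} (-t**3) cos(2*pi*t) dt = (3*(1 - 2*pi**2)/(8*pi**4)) - (3/(8*pi**4)) = -3/(4*pi**2).
Hence a_2 = 2·(-3/(4*pi**2)) = -3/(2*pi**2).

-3/(2*pi**2)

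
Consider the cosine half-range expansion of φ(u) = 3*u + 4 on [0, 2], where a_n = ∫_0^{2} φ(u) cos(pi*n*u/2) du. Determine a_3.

a_3 = ∫_0^{2} (3*u + 4) cos(3*pi*u/2) du.
Integrating by parts (boundary term plus one more integral), an antiderivative of (3*u + 4) cos(3*pi*u/2) is 2*u*sin(3*pi*u/2)/pi + 8*sin(3*pi*u/2)/(3*pi) + 4*cos(3*pi*u/2)/(3*pi**2); evaluating from 0 to 2: ∫_{0}^{2} (3*u + 4) cos(3*pi*u/2) du = (-4/(3*pi**2)) - (4/(3*pi**2)) = -8/(3*pi**2).
Hence a_3 = -8/(3*pi**2).

-8/(3*pi**2)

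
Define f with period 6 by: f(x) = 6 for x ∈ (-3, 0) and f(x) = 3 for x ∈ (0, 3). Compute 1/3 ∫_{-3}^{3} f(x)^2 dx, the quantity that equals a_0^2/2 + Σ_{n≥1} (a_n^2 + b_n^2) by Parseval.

45

1/3 ∫_{-3}^{3} f(x)^2 dx = 1/3 · (135) = 45.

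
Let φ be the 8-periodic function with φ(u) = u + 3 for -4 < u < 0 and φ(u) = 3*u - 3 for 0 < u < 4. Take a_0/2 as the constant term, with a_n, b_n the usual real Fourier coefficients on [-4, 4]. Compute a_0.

a_0 = 1/4 ∫_{-4}^{4} φ(u) du = 1/4 · (16) = 4.

4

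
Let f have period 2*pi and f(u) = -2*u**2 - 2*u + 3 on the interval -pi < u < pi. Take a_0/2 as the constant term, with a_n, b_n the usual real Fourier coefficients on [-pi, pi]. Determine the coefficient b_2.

2

b_2 = 1/pi ∫_{-pi}^{pi} f(u) sin(2*u) du.
Integrating by parts twice (tabular method), an antiderivative of (-2*u**2 - 2*u + 3) sin(2*u) is u**2*cos(2*u) - u*sin(2*u) + u*cos(2*u) - sin(2*u)/2 - 2*cos(2*u); evaluating from -pi to pi: ∫_{-pi}^{pi} (-2*u**2 - 2*u + 3) sin(2*u) du = (-2 + pi + pi**2) - (-pi - 2 + pi**2) = 2*pi.
Hence b_2 = (1/pi)·(2*pi) = 2.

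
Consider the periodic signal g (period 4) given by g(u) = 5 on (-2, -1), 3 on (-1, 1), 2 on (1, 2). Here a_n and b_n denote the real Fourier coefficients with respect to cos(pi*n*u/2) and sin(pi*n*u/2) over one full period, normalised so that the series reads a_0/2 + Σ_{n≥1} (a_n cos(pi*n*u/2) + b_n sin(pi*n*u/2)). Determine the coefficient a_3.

a_3 = 1/2 ∫_{-2}^{2} g(u) cos(3*pi*u/2) du.
Split the integral at the breakpoints.
Directly, an antiderivative of (5) cos(3*pi*u/2) is 10*sin(3*pi*u/2)/(3*pi); evaluating from -2 to -1: ∫_{-2}^{-1} (5) cos(3*pi*u/2) du = (10/(3*pi)) - (0) = 10/(3*pi).
Directly, an antiderivative of (3) cos(3*pi*u/2) is 2*sin(3*pi*u/2)/pi; evaluating from -1 to 1: ∫_{-1}^{1} (3) cos(3*pi*u/2) du = (-2/pi) - (2/pi) = -4/pi.
Directly, an antiderivative of (2) cos(3*pi*u/2) is 4*sin(3*pi*u/2)/(3*pi); evaluating from 1 to 2: ∫_{1}^{2} (2) cos(3*pi*u/2) du = (0) - (-4/(3*pi)) = 4/(3*pi).
Summing the pieces and multiplying by (1/2) gives a_3 = 1/(3*pi).

1/(3*pi)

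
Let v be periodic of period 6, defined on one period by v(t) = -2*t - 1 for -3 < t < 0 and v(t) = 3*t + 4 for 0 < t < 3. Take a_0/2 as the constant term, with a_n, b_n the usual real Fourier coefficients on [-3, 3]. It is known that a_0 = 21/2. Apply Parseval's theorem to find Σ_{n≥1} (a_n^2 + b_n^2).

Parseval: a_0^2/2 + Σ_{n≥1} (a_n^2+b_n^2) = 1/3 ∫_{-3}^{3} v(t)^2 dt = 86.
Subtract a_0^2/2 = 441/8: Σ (a_n^2+b_n^2) = 247/8.

247/8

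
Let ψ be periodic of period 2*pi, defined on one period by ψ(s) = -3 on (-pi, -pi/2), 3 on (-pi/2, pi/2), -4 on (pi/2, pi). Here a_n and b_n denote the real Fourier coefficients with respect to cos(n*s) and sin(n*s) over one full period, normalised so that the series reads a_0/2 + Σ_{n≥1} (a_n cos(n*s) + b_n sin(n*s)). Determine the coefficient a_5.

a_5 = 1/pi ∫_{-pi}^{pi} ψ(s) cos(5*s) ds.
Split the integral at the breakpoints.
Directly, an antiderivative of (-3) cos(5*s) is -3*sin(5*s)/5; evaluating from -pi to -pi/2: ∫_{-pi}^{-pi/2} (-3) cos(5*s) ds = (3/5) - (0) = 3/5.
Directly, an antiderivative of (3) cos(5*s) is 3*sin(5*s)/5; evaluating from -pi/2 to pi/2: ∫_{-pi/2}^{pi/2} (3) cos(5*s) ds = (3/5) - (-3/5) = 6/5.
Directly, an antiderivative of (-4) cos(5*s) is -4*sin(5*s)/5; evaluating from pi/2 to pi: ∫_{pi/2}^{pi} (-4) cos(5*s) ds = (0) - (-4/5) = 4/5.
Summing the pieces and multiplying by (1/pi) gives a_5 = 13/(5*pi).

13/(5*pi)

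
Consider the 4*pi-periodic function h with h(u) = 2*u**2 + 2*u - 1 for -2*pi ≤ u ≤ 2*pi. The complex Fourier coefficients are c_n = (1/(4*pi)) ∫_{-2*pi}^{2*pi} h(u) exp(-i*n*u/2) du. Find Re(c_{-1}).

-16

Since h is real-valued, Re(c_{-1}) = (1/(4*pi)) ∫_{-2*pi}^{2*pi} h(u) cos(-u/2) du = a_{1}/2.
Integrating by parts twice (tabular method), an antiderivative of (2*u**2 + 2*u - 1) cos(-u/2) is 4*u**2*sin(u/2) + 4*u*sin(u/2) + 16*u*cos(u/2) - 34*sin(u/2) + 8*cos(u/2); evaluating from -2*pi to 2*pi: ∫_{-2*pi}^{2*pi} (2*u**2 + 2*u - 1) cos(-u/2) du = (-32*pi - 8) - (-8 + 32*pi) = -64*pi.
Hence Re(c_{-1}) = (1/(4*pi))·(-64*pi) = -16.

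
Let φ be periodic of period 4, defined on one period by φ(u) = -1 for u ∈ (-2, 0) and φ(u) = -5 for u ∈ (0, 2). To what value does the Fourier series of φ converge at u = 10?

u = 10 differs from u = 2 by 2 full period(s), and the series is 4-periodic.
At u = 2 the one-sided limits are φ(2^-) = -5 and φ(2^+) = -1.
By Dirichlet's theorem the series converges to their average, [(-5) + (-1)]/2 = -3.

-3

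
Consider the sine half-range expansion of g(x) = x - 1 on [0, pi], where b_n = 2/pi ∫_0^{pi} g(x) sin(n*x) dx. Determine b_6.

-1/3

b_6 = 2/pi ∫_0^{pi} (x - 1) sin(6*x) dx.
Integrating by parts (boundary term plus one more integral), an antiderivative of (x - 1) sin(6*x) is -x*cos(6*x)/6 + sin(6*x)/36 + cos(6*x)/6; evaluating from 0 to pi: ∫_{0}^{pi} (x - 1) sin(6*x) dx = (1/6 - pi/6) - (1/6) = -pi/6.
Hence b_6 = (2/pi)·(-pi/6) = -1/3.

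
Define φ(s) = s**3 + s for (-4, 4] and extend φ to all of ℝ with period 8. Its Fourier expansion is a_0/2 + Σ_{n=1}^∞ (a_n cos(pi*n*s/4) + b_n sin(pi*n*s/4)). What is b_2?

b_2 = 1/4 ∫_{-4}^{4} φ(s) sin(pi*s/2) ds.
φ is odd and sin(pi*s/2) is odd, so the integrand is even and b_2 = 1/2 ∫_0^{4} φ(s) sin(pi*s/2) ds.
Integrating by parts three times (tabular method), an antiderivative of (s**3 + s) sin(pi*s/2) is -2*s**3*cos(pi*s/2)/pi + 12*s**2*sin(pi*s/2)/pi**2 - 2*s*cos(pi*s/2)/pi + 48*s*cos(pi*s/2)/pi**3 - 96*sin(pi*s/2)/pi**4 + 4*sin(pi*s/2)/pi**2; evaluating from 0 to 4: ∫_{0}^{4} (s**3 + s) sin(pi*s/2) ds = (-136/pi + 192/pi**3) - (0) = -136/pi + 192/pi**3.
Hence b_2 = (1/2)·(-136/pi + 192/pi**3) = -68/pi + 96/pi**3.

-68/pi + 96/pi**3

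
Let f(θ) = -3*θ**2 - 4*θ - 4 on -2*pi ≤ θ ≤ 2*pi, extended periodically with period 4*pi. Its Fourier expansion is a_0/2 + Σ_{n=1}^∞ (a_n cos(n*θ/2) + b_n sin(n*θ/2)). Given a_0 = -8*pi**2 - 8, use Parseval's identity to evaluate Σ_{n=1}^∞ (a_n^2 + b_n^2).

128*pi**2*(5 + 3*pi**2)/15

Parseval: a_0^2/2 + Σ_{n≥1} (a_n^2+b_n^2) = (1/(2*pi)) ∫_{-2*pi}^{2*pi} f(θ)^2 dθ = 32 + 320*pi**2/3 + 288*pi**4/5.
Subtract a_0^2/2 = 32*(1 + pi**2)**2: Σ (a_n^2+b_n^2) = 128*pi**2*(5 + 3*pi**2)/15.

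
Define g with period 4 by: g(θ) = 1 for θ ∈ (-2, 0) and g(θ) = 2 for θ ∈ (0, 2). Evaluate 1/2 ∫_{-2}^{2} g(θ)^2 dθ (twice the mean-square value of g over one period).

5

1/2 ∫_{-2}^{2} g(θ)^2 dθ = 1/2 · (10) = 5.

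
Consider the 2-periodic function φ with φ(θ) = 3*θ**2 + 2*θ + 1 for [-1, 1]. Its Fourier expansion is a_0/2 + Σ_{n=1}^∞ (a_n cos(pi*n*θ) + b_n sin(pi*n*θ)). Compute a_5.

-12/(25*pi**2)

a_5 = ∫_{-1}^{1} φ(θ) cos(5*pi*θ) dθ.
Integrating by parts twice (tabular method), an antiderivative of (3*θ**2 + 2*θ + 1) cos(5*pi*θ) is 3*θ**2*sin(5*pi*θ)/(5*pi) + 2*θ*sin(5*pi*θ)/(5*pi) + 6*θ*cos(5*pi*θ)/(25*pi**2) - 6*sin(5*pi*θ)/(125*pi**3) + sin(5*pi*θ)/(5*pi) + 2*cos(5*pi*θ)/(25*pi**2); evaluating from -1 to 1: ∫_{-1}^{1} (3*θ**2 + 2*θ + 1) cos(5*pi*θ) dθ = (-8/(25*pi**2)) - (4/(25*pi**2)) = -12/(25*pi**2).
Hence a_5 = -12/(25*pi**2).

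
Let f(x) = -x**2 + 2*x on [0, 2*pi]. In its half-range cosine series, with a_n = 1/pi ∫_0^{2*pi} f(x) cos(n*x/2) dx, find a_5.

a_5 = 1/pi ∫_0^{2*pi} (-x**2 + 2*x) cos(5*x/2) dx.
Integrating by parts twice (tabular method), an antiderivative of (-x**2 + 2*x) cos(5*x/2) is -2*x**2*sin(5*x/2)/5 + 4*x*sin(5*x/2)/5 - 8*x*cos(5*x/2)/25 + 16*sin(5*x/2)/125 + 8*cos(5*x/2)/25; evaluating from 0 to 2*pi: ∫_{0}^{2*pi} (-x**2 + 2*x) cos(5*x/2) dx = (-8/25 + 16*pi/25) - (8/25) = -16/25 + 16*pi/25.
Hence a_5 = (1/pi)·(-16/25 + 16*pi/25) = 16*(-1 + pi)/(25*pi).

16*(-1 + pi)/(25*pi)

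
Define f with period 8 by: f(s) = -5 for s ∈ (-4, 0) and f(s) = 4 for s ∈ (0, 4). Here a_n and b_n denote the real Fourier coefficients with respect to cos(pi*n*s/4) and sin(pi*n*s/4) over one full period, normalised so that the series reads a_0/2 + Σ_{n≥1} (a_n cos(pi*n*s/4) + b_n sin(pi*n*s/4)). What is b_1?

b_1 = 1/4 ∫_{-4}^{4} f(s) sin(pi*s/4) ds.
Split the integral at the breakpoints.
Directly, an antiderivative of (-5) sin(pi*s/4) is 20*cos(pi*s/4)/pi; evaluating from -4 to 0: ∫_{-4}^{0} (-5) sin(pi*s/4) ds = (20/pi) - (-20/pi) = 40/pi.
Directly, an antiderivative of (4) sin(pi*s/4) is -16*cos(pi*s/4)/pi; evaluating from 0 to 4: ∫_{0}^{4} (4) sin(pi*s/4) ds = (16/pi) - (-16/pi) = 32/pi.
Summing the pieces and multiplying by (1/4) gives b_1 = 18/pi.

18/pi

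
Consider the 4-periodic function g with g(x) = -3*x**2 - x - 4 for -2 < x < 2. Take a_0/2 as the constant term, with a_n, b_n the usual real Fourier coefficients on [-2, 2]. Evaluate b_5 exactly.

b_5 = 1/2 ∫_{-2}^{2} g(x) sin(5*pi*x/2) dx.
Integrating by parts twice (tabular method), an antiderivative of (-3*x**2 - x - 4) sin(5*pi*x/2) is 6*x**2*cos(5*pi*x/2)/(5*pi) - 24*x*sin(5*pi*x/2)/(25*pi**2) + 2*x*cos(5*pi*x/2)/(5*pi) - 4*sin(5*pi*x/2)/(25*pi**2) - 48*cos(5*pi*x/2)/(125*pi**3) + 8*cos(5*pi*x/2)/(5*pi); evaluating from -2 to 2: ∫_{-2}^{2} (-3*x**2 - x - 4) sin(5*pi*x/2) dx = (12*(4 - 75*pi**2)/(125*pi**3)) - (4*(12 - 175*pi**2)/(125*pi**3)) = -8/(5*pi).
Hence b_5 = (1/2)·(-8/(5*pi)) = -4/(5*pi).

-4/(5*pi)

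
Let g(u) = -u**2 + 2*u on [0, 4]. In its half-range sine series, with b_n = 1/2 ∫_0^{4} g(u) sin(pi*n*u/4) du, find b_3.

16*(8 - 9*pi**2)/(27*pi**3)

b_3 = 1/2 ∫_0^{4} (-u**2 + 2*u) sin(3*pi*u/4) du.
Integrating by parts twice (tabular method), an antiderivative of (-u**2 + 2*u) sin(3*pi*u/4) is 4*u**2*cos(3*pi*u/4)/(3*pi) - 32*u*sin(3*pi*u/4)/(9*pi**2) - 8*u*cos(3*pi*u/4)/(3*pi) + 32*sin(3*pi*u/4)/(9*pi**2) - 128*cos(3*pi*u/4)/(27*pi**3); evaluating from 0 to 4: ∫_{0}^{4} (-u**2 + 2*u) sin(3*pi*u/4) du = (32*(4 - 9*pi**2)/(27*pi**3)) - (-128/(27*pi**3)) = 32*(8 - 9*pi**2)/(27*pi**3).
Hence b_3 = (1/2)·(32*(8 - 9*pi**2)/(27*pi**3)) = 16*(8 - 9*pi**2)/(27*pi**3).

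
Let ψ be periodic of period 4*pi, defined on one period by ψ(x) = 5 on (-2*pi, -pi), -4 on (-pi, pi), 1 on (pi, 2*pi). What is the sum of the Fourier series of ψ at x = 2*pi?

x = 2*pi differs from x = -2*pi by 1 full period(s), and the series is 4*pi-periodic.
At x = -2*pi the one-sided limits are ψ(-2*pi^-) = 1 and ψ(-2*pi^+) = 5.
By Dirichlet's theorem the series converges to their average, [(1) + (5)]/2 = 3.

3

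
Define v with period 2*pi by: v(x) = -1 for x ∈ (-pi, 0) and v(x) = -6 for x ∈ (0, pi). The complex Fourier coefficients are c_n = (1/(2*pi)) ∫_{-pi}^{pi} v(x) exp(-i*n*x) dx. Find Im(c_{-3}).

Since v is real-valued, Im(c_{-3}) = -(1/(2*pi)) ∫_{-pi}^{pi} v(x) sin(-3*x) dx = b_{3}/2.
Split the integral at the breakpoints.
Directly, an antiderivative of (-1) sin(-3*x) is -cos(3*x)/3; evaluating from -pi to 0: ∫_{-pi}^{0} (-1) sin(-3*x) dx = (-1/3) - (1/3) = -2/3.
Directly, an antiderivative of (-6) sin(-3*x) is -2*cos(3*x); evaluating from 0 to pi: ∫_{0}^{pi} (-6) sin(-3*x) dx = (2) - (-2) = 4.
So ∫_{-pi}^{pi} v(x) sin(-3*x) dx = 10/3.
Hence Im(c_{-3}) = (-1/(2*pi))·(10/3) = -5/(3*pi).

-5/(3*pi)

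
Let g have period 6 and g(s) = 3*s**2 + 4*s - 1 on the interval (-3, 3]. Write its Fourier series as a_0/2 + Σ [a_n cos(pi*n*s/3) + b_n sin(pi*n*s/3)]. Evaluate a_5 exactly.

a_5 = 1/3 ∫_{-3}^{3} g(s) cos(5*pi*s/3) ds.
Integrating by parts twice (tabular method), an antiderivative of (3*s**2 + 4*s - 1) cos(5*pi*s/3) is 9*s**2*sin(5*pi*s/3)/(5*pi) + 12*s*sin(5*pi*s/3)/(5*pi) + 54*s*cos(5*pi*s/3)/(25*pi**2) - 3*sin(5*pi*s/3)/(5*pi) - 162*sin(5*pi*s/3)/(125*pi**3) + 36*cos(5*pi*s/3)/(25*pi**2); evaluating from -3 to 3: ∫_{-3}^{3} (3*s**2 + 4*s - 1) cos(5*pi*s/3) ds = (-198/(25*pi**2)) - (126/(25*pi**2)) = -324/(25*pi**2).
Hence a_5 = (1/3)·(-324/(25*pi**2)) = -108/(25*pi**2).

-108/(25*pi**2)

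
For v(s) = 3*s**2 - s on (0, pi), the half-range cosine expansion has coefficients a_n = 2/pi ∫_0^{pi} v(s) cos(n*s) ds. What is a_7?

4*(1 - 3*pi)/(49*pi)

a_7 = 2/pi ∫_0^{pi} (3*s**2 - s) cos(7*s) ds.
Integrating by parts twice (tabular method), an antiderivative of (3*s**2 - s) cos(7*s) is 3*s**2*sin(7*s)/7 - s*sin(7*s)/7 + 6*s*cos(7*s)/49 - 6*sin(7*s)/343 - cos(7*s)/49; evaluating from 0 to pi: ∫_{0}^{pi} (3*s**2 - s) cos(7*s) ds = (1/49 - 6*pi/49) - (-1/49) = 2/49 - 6*pi/49.
Hence a_7 = (2/pi)·(2/49 - 6*pi/49) = 4*(1 - 3*pi)/(49*pi).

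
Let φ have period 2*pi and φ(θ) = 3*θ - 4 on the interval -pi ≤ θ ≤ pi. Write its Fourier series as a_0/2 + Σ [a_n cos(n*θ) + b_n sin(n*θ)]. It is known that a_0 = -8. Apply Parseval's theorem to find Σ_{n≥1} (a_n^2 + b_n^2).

Parseval: a_0^2/2 + Σ_{n≥1} (a_n^2+b_n^2) = 1/pi ∫_{-pi}^{pi} φ(θ)^2 dθ = 32 + 6*pi**2.
Subtract a_0^2/2 = 32: Σ (a_n^2+b_n^2) = 6*pi**2.

6*pi**2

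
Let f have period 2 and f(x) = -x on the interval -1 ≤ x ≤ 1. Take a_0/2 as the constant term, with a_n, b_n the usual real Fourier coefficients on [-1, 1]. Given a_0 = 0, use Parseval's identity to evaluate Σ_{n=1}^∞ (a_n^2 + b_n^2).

2/3

Parseval: a_0^2/2 + Σ_{n≥1} (a_n^2+b_n^2) = ∫_{-1}^{1} f(x)^2 dx = 2/3.
Subtract a_0^2/2 = 0: Σ (a_n^2+b_n^2) = 2/3.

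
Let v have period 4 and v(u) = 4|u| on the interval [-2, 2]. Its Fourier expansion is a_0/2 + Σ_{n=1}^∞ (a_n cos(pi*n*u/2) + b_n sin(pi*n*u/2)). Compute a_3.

a_3 = 1/2 ∫_{-2}^{2} v(u) cos(3*pi*u/2) du.
v is even and cos(3*pi*u/2) is even, so the integrand is even and a_3 = ∫_0^{2} v(u) cos(3*pi*u/2) du.
Integrating by parts (boundary term plus one more integral), an antiderivative of (4*u) cos(3*pi*u/2) is 8*u*sin(3*pi*u/2)/(3*pi) + 16*cos(3*pi*u/2)/(9*pi**2); evaluating from 0 to 2: ∫_{0}^{2} (4*u) cos(3*pi*u/2) du = (-16/(9*pi**2)) - (16/(9*pi**2)) = -32/(9*pi**2).
Hence a_3 = -32/(9*pi**2).

-32/(9*pi**2)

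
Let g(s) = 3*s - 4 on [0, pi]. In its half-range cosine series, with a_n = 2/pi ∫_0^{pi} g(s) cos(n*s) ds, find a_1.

-12/pi

a_1 = 2/pi ∫_0^{pi} (3*s - 4) cos(s) ds.
Integrating by parts (boundary term plus one more integral), an antiderivative of (3*s - 4) cos(s) is 3*s*sin(s) - 4*sin(s) + 3*cos(s); evaluating from 0 to pi: ∫_{0}^{pi} (3*s - 4) cos(s) ds = (-3) - (3) = -6.
Hence a_1 = (2/pi)·(-6) = -12/pi.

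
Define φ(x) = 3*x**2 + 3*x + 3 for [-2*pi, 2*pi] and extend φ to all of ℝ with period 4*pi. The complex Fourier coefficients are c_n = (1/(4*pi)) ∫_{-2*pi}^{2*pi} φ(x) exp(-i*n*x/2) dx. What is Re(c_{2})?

6

Since φ is real-valued, Re(c_{2}) = (1/(4*pi)) ∫_{-2*pi}^{2*pi} φ(x) cos(x) dx = a_{2}/2.
Integrating by parts twice (tabular method), an antiderivative of (3*x**2 + 3*x + 3) cos(x) is 3*x**2*sin(x) + 3*x*sin(x) + 6*x*cos(x) - 3*sin(x) + 3*cos(x); evaluating from -2*pi to 2*pi: ∫_{-2*pi}^{2*pi} (3*x**2 + 3*x + 3) cos(x) dx = (3 + 12*pi) - (3 - 12*pi) = 24*pi.
Hence Re(c_{2}) = (1/(4*pi))·(24*pi) = 6.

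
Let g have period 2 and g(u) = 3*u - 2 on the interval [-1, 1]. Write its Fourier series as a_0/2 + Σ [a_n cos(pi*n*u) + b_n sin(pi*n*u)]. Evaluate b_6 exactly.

-1/pi

b_6 = ∫_{-1}^{1} g(u) sin(6*pi*u) du.
Integrating by parts (boundary term plus one more integral), an antiderivative of (3*u - 2) sin(6*pi*u) is -u*cos(6*pi*u)/(2*pi) + sin(6*pi*u)/(12*pi**2) + cos(6*pi*u)/(3*pi); evaluating from -1 to 1: ∫_{-1}^{1} (3*u - 2) sin(6*pi*u) du = (-1/(6*pi)) - (5/(6*pi)) = -1/pi.
Hence b_6 = -1/pi.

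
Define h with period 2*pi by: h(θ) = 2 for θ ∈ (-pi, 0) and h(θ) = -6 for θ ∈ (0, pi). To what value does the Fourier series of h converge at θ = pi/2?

-6

h is continuous at θ = pi/2 with value -6, so the series converges to -6 there.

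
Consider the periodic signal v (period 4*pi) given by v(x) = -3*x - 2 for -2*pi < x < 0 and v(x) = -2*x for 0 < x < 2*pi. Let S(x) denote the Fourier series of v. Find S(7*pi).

-2 + 3*pi

x = 7*pi differs from x = -pi by 2 full period(s), and the series is 4*pi-periodic.
v is continuous at x = -pi with value -2 + 3*pi, so the series converges to -2 + 3*pi there.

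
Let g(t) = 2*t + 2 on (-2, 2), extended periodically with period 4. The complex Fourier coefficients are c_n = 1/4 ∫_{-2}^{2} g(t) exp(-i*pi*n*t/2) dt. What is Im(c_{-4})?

Since g is real-valued, Im(c_{-4}) = -1/4 ∫_{-2}^{2} g(t) sin(-2*pi*t) dt = b_{4}/2.
Integrating by parts (boundary term plus one more integral), an antiderivative of (2*t + 2) sin(-2*pi*t) is t*cos(2*pi*t)/pi - sin(2*pi*t)/(2*pi**2) + cos(2*pi*t)/pi; evaluating from -2 to 2: ∫_{-2}^{2} (2*t + 2) sin(-2*pi*t) dt = (3/pi) - (-1/pi) = 4/pi.
Hence Im(c_{-4}) = (-1/4)·(4/pi) = -1/pi.

-1/pi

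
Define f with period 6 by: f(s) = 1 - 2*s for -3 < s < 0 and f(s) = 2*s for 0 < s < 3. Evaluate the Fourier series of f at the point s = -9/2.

3

s = -9/2 differs from s = 3/2 by -1 full period(s), and the series is 6-periodic.
f is continuous at s = 3/2 with value 3, so the series converges to 3 there.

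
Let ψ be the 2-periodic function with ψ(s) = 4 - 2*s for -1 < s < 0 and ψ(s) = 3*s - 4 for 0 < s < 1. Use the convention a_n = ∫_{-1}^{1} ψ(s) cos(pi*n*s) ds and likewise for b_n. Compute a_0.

5/2

a_0 = ∫_{-1}^{1} ψ(s) ds = 5/2.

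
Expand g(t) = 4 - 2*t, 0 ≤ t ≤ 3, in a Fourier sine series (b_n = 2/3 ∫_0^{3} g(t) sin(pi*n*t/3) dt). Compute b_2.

b_2 = 2/3 ∫_0^{3} (4 - 2*t) sin(2*pi*t/3) dt.
Integrating by parts (boundary term plus one more integral), an antiderivative of (4 - 2*t) sin(2*pi*t/3) is 3*t*cos(2*pi*t/3)/pi - 9*sin(2*pi*t/3)/(2*pi**2) - 6*cos(2*pi*t/3)/pi; evaluating from 0 to 3: ∫_{0}^{3} (4 - 2*t) sin(2*pi*t/3) dt = (3/pi) - (-6/pi) = 9/pi.
Hence b_2 = (2/3)·(9/pi) = 6/pi.

6/pi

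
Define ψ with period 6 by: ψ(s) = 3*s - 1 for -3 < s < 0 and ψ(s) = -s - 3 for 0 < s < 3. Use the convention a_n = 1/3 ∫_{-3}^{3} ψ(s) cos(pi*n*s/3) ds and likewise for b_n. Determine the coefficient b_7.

b_7 = 1/3 ∫_{-3}^{3} ψ(s) sin(7*pi*s/3) ds.
Split the integral at the breakpoints.
Integrating by parts (boundary term plus one more integral), an antiderivative of (3*s - 1) sin(7*pi*s/3) is -9*s*cos(7*pi*s/3)/(7*pi) + 27*sin(7*pi*s/3)/(49*pi**2) + 3*cos(7*pi*s/3)/(7*pi); evaluating from -3 to 0: ∫_{-3}^{0} (3*s - 1) sin(7*pi*s/3) ds = (3/(7*pi)) - (-30/(7*pi)) = 33/(7*pi).
Integrating by parts (boundary term plus one more integral), an antiderivative of (-s - 3) sin(7*pi*s/3) is 3*s*cos(7*pi*s/3)/(7*pi) - 9*sin(7*pi*s/3)/(49*pi**2) + 9*cos(7*pi*s/3)/(7*pi); evaluating from 0 to 3: ∫_{0}^{3} (-s - 3) sin(7*pi*s/3) ds = (-18/(7*pi)) - (9/(7*pi)) = -27/(7*pi).
Summing the pieces and multiplying by (1/3) gives b_7 = 2/(7*pi).

2/(7*pi)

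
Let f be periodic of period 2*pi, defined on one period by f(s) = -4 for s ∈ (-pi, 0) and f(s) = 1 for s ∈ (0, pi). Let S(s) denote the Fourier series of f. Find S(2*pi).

-3/2

s = 2*pi differs from s = 0 by 1 full period(s), and the series is 2*pi-periodic.
At s = 0 the one-sided limits are f(0^-) = -4 and f(0^+) = 1.
By Dirichlet's theorem the series converges to their average, [(-4) + (1)]/2 = -3/2.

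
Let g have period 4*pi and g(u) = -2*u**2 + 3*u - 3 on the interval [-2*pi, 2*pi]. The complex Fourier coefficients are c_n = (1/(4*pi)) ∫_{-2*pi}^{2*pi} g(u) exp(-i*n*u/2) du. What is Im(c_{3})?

Since g is real-valued, Im(c_{3}) = -(1/(4*pi)) ∫_{-2*pi}^{2*pi} g(u) sin(3*u/2) du = -b_{3}/2.
Integrating by parts twice (tabular method), an antiderivative of (-2*u**2 + 3*u - 3) sin(3*u/2) is 4*u**2*cos(3*u/2)/3 - 16*u*sin(3*u/2)/9 - 2*u*cos(3*u/2) + 4*sin(3*u/2)/3 + 22*cos(3*u/2)/27; evaluating from -2*pi to 2*pi: ∫_{-2*pi}^{2*pi} (-2*u**2 + 3*u - 3) sin(3*u/2) du = (-16*pi**2/3 - 22/27 + 4*pi) - (-16*pi**2/3 - 4*pi - 22/27) = 8*pi.
Hence Im(c_{3}) = (-1/(4*pi))·(8*pi) = -2.

-2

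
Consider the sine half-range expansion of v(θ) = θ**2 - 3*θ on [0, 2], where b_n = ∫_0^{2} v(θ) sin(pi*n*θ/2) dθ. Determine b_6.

b_6 = ∫_0^{2} (θ**2 - 3*θ) sin(3*pi*θ) dθ.
Integrating by parts twice (tabular method), an antiderivative of (θ**2 - 3*θ) sin(3*pi*θ) is -θ**2*cos(3*pi*θ)/(3*pi) + 2*θ*sin(3*pi*θ)/(9*pi**2) + θ*cos(3*pi*θ)/pi - sin(3*pi*θ)/(3*pi**2) + 2*cos(3*pi*θ)/(27*pi**3); evaluating from 0 to 2: ∫_{0}^{2} (θ**2 - 3*θ) sin(3*pi*θ) dθ = (2*(1 + 9*pi**2)/(27*pi**3)) - (2/(27*pi**3)) = 2/(3*pi).
Hence b_6 = 2/(3*pi).

2/(3*pi)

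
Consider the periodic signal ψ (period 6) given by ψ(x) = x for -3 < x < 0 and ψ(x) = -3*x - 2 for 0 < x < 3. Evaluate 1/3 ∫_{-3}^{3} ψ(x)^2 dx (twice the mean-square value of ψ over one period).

1/3 ∫_{-3}^{3} ψ(x)^2 dx = 1/3 · (156) = 52.

52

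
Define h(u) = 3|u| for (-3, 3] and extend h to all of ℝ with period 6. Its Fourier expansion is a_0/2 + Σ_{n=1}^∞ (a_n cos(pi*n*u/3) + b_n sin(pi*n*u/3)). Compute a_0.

9

a_0 = 1/3 ∫_{-3}^{3} h(u) du = 1/3 · (27) = 9.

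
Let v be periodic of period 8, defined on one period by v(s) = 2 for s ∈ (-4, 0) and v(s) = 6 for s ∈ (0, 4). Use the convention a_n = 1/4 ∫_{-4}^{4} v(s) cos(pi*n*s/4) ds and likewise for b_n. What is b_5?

8/(5*pi)

b_5 = 1/4 ∫_{-4}^{4} v(s) sin(5*pi*s/4) ds.
Split the integral at the breakpoints.
Directly, an antiderivative of (2) sin(5*pi*s/4) is -8*cos(5*pi*s/4)/(5*pi); evaluating from -4 to 0: ∫_{-4}^{0} (2) sin(5*pi*s/4) ds = (-8/(5*pi)) - (8/(5*pi)) = -16/(5*pi).
Directly, an antiderivative of (6) sin(5*pi*s/4) is -24*cos(5*pi*s/4)/(5*pi); evaluating from 0 to 4: ∫_{0}^{4} (6) sin(5*pi*s/4) ds = (24/(5*pi)) - (-24/(5*pi)) = 48/(5*pi).
Summing the pieces and multiplying by (1/4) gives b_5 = 8/(5*pi).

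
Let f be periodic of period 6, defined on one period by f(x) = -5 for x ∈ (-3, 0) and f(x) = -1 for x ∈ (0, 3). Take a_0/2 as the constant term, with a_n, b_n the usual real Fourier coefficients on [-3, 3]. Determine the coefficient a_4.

0

a_4 = 1/3 ∫_{-3}^{3} f(x) cos(4*pi*x/3) dx.
Split the integral at the breakpoints.
Directly, an antiderivative of (-5) cos(4*pi*x/3) is -15*sin(4*pi*x/3)/(4*pi); evaluating from -3 to 0: ∫_{-3}^{0} (-5) cos(4*pi*x/3) dx = (0) - (0) = 0.
Directly, an antiderivative of (-1) cos(4*pi*x/3) is -3*sin(4*pi*x/3)/(4*pi); evaluating from 0 to 3: ∫_{0}^{3} (-1) cos(4*pi*x/3) dx = (0) - (0) = 0.
Summing the pieces and multiplying by (1/3) gives a_4 = 0.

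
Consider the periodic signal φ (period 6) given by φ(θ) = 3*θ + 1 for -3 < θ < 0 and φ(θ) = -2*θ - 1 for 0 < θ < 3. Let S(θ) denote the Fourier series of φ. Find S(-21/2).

θ = -21/2 differs from θ = 3/2 by -2 full period(s), and the series is 6-periodic.
φ is continuous at θ = 3/2 with value -4, so the series converges to -4 there.

-4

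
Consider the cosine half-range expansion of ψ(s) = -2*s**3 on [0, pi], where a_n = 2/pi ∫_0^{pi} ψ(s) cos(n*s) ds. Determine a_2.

a_2 = 2/pi ∫_0^{pi} (-2*s**3) cos(2*s) ds.
Integrating by parts three times (tabular method), an antiderivative of (-2*s**3) cos(2*s) is -s**3*sin(2*s) - 3*s**2*cos(2*s)/2 + 3*s*sin(2*s)/2 + 3*cos(2*s)/4; evaluating from 0 to pi: ∫_{0}^{pi} (-2*s**3) cos(2*s) ds = (3/4 - 3*pi**2/2) - (3/4) = -3*pi**2/2.
Hence a_2 = (2/pi)·(-3*pi**2/2) = -3*pi.

-3*pi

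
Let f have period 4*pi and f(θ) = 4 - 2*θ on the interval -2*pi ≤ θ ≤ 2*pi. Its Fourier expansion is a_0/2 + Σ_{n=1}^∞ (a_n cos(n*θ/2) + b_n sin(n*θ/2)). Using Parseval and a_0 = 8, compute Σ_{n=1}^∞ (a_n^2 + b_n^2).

32*pi**2/3

Parseval: a_0^2/2 + Σ_{n≥1} (a_n^2+b_n^2) = (1/(2*pi)) ∫_{-2*pi}^{2*pi} f(θ)^2 dθ = 32 + 32*pi**2/3.
Subtract a_0^2/2 = 32: Σ (a_n^2+b_n^2) = 32*pi**2/3.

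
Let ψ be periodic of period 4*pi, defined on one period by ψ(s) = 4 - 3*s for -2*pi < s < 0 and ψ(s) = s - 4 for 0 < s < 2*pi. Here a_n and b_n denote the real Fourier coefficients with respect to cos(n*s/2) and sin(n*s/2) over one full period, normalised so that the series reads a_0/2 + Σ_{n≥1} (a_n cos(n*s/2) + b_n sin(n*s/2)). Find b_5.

b_5 = (1/(2*pi)) ∫_{-2*pi}^{2*pi} ψ(s) sin(5*s/2) ds.
Split the integral at the breakpoints.
Integrating by parts (boundary term plus one more integral), an antiderivative of (4 - 3*s) sin(5*s/2) is 6*s*cos(5*s/2)/5 - 12*sin(5*s/2)/25 - 8*cos(5*s/2)/5; evaluating from -2*pi to 0: ∫_{-2*pi}^{0} (4 - 3*s) sin(5*s/2) ds = (-8/5) - (8/5 + 12*pi/5) = -12*pi/5 - 16/5.
Integrating by parts (boundary term plus one more integral), an antiderivative of (s - 4) sin(5*s/2) is -2*s*cos(5*s/2)/5 + 4*sin(5*s/2)/25 + 8*cos(5*s/2)/5; evaluating from 0 to 2*pi: ∫_{0}^{2*pi} (s - 4) sin(5*s/2) ds = (-8/5 + 4*pi/5) - (8/5) = -16/5 + 4*pi/5.
Summing the pieces and multiplying by (1/(2*pi)) gives b_5 = 4*(-4 - pi)/(5*pi).

4*(-4 - pi)/(5*pi)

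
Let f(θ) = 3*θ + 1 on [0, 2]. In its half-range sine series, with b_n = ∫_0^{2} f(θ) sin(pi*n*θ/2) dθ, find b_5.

b_5 = ∫_0^{2} (3*θ + 1) sin(5*pi*θ/2) dθ.
Integrating by parts (boundary term plus one more integral), an antiderivative of (3*θ + 1) sin(5*pi*θ/2) is -6*θ*cos(5*pi*θ/2)/(5*pi) + 12*sin(5*pi*θ/2)/(25*pi**2) - 2*cos(5*pi*θ/2)/(5*pi); evaluating from 0 to 2: ∫_{0}^{2} (3*θ + 1) sin(5*pi*θ/2) dθ = (14/(5*pi)) - (-2/(5*pi)) = 16/(5*pi).
Hence b_5 = 16/(5*pi).

16/(5*pi)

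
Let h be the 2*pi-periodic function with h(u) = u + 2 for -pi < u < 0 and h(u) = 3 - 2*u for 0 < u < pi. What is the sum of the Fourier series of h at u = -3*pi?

5/2 - 3*pi/2

u = -3*pi differs from u = pi by -2 full period(s), and the series is 2*pi-periodic.
At u = pi the one-sided limits are h(pi^-) = 3 - 2*pi and h(pi^+) = 2 - pi.
By Dirichlet's theorem the series converges to their average, [(3 - 2*pi) + (2 - pi)]/2 = 5/2 - 3*pi/2.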